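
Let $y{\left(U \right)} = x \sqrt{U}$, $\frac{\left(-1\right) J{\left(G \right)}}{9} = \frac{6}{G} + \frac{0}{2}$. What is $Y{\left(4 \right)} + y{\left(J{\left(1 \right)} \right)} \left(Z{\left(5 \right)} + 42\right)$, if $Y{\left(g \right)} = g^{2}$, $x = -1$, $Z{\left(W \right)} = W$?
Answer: $16 - 141 i \sqrt{6} \approx 16.0 - 345.38 i$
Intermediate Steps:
$J{\left(G \right)} = - \frac{54}{G}$ ($J{\left(G \right)} = - 9 \left(\frac{6}{G} + \frac{0}{2}\right) = - 9 \left(\frac{6}{G} + 0 \cdot \frac{1}{2}\right) = - 9 \left(\frac{6}{G} + 0\right) = - 9 \frac{6}{G} = - \frac{54}{G}$)
$y{\left(U \right)} = - \sqrt{U}$
$Y{\left(4 \right)} + y{\left(J{\left(1 \right)} \right)} \left(Z{\left(5 \right)} + 42\right) = 4^{2} + - \sqrt{- \frac{54}{1}} \left(5 + 42\right) = 16 + - \sqrt{\left(-54\right) 1} \cdot 47 = 16 + - \sqrt{-54} \cdot 47 = 16 + - 3 i \sqrt{6} \cdot 47 = 16 - 141 i \sqrt{6}$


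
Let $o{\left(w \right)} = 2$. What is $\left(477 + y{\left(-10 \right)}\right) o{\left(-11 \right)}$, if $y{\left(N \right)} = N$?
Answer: $934$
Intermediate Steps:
$\left(477 + y{\left(-10 \right)}\right) o{\left(-11 \right)} = \left(477 - 10\right) 2 = 467 \cdot 2 = 934$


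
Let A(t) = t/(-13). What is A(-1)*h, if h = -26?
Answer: -2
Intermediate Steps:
A(t) = -t/13 (A(t) = t*(-1/13) = -t/13)
A(-1)*h = -1/13*(-1)*(-26) = (1/13)*(-26) = -2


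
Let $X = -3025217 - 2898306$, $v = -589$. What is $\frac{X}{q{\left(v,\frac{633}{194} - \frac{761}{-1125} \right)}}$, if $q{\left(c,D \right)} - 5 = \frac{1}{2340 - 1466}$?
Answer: $- \frac{5177159102}{4371} \approx -1.1844 \cdot 10^{6}$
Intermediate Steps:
$q{\left(c,D \right)} = \frac{4371}{874}$ ($q{\left(c,D \right)} = 5 + \frac{1}{2340 - 1466} = 5 + \frac{1}{874} = \frac{4371}{874}$)
$X = -5923523$ ($X = -3025217 - 2898306 = -5923523$)
$\frac{X}{q{\left(v,\frac{633}{194} - \frac{761}{-1125} \right)}} = - \frac{5923523}{\frac{4371}{874}} = \left(-5923523\right) \frac{874}{4371} = - \frac{5177159102}{4371}$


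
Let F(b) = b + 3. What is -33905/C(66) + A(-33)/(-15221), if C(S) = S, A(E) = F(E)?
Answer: -516066025/1004586 ≈ -513.71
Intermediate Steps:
F(b) = 3 + b
A(E) = 3 + E
-33905/C(66) + A(-33)/(-15221) = -33905/66 + (3 - 33)/(-15221) = -33905*1/66 - 30*(-1/15221) = -33905/66 + 30/15221 = -516066025/1004586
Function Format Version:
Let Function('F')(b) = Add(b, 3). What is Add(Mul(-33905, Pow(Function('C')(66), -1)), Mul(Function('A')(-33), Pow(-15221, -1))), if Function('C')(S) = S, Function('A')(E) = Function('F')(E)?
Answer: Rational(-516066025, 1004586) ≈ -513.71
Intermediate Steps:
Function('F')(b) = Add(3, b)
Function('A')(E) = Add(3, E)
Add(Mul(-33905, Pow(Function('C')(66), -1)), Mul(Function('A')(-33), Pow(-15221, -1))) = Add(Mul(-33905, Pow(66, -1)), Mul(Add(3, -33), Pow(-15221, -1))) = Add(Mul(-33905, Rational(1, 66)), Mul(-30, Rational(-1, 15221))) = Add(Rational(-33905, 66), Rational(30, 15221)) = Rational(-516066025, 1004586)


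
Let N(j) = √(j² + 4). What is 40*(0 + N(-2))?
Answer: 80*√2 ≈ 113.14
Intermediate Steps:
N(j) = √(4 + j²)
40*(0 + N(-2)) = 40*(0 + √(4 + (-2)²)) = 40*(0 + √(4 + 4)) = 40*(0 + √8) = 40*(0 + 2*√2) = 40*(2*√2) = 80*√2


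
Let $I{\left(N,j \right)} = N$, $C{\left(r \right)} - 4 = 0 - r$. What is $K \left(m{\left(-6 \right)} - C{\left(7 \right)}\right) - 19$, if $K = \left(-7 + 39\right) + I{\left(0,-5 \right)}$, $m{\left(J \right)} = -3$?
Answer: $-19$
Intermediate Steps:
$C{\left(r \right)} = 4 - r$ ($C{\left(r \right)} = 4 + \left(0 - r\right) = 4 - r$)
$K = 32$ ($K = \left(-7 + 39\right) + 0 = 32 + 0 = 32$)
$K \left(m{\left(-6 \right)} - C{\left(7 \right)}\right) - 19 = 32 \left(-3 - \left(4 - 7\right)\right) - 19 = 32 \left(-3 - -3\right) - 19 = 32 \left(-3 + 3\right) - 19 = 32 \cdot 0 - 19 = 0 - 19 = -19$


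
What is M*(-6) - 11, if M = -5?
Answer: 19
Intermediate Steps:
M*(-6) - 11 = -5*(-6) - 11 = 30 - 11 = 19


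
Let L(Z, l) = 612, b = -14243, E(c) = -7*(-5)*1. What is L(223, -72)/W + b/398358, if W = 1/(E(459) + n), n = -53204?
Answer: -12962341473467/398358 ≈ -3.2539e+7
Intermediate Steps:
E(c) = 35 (E(c) = 35*1 = 35)
W = -1/53169 (W = 1/(35 - 53204) = 1/(-53169) = -1/53169 ≈ -1.8808e-5)
L(223, -72)/W + b/398358 = 612/(-1/53169) - 14243/398358 = 612*(-53169) - 14243*1/398358 = -32539428 - 14243/398358 = -12962341473467/398358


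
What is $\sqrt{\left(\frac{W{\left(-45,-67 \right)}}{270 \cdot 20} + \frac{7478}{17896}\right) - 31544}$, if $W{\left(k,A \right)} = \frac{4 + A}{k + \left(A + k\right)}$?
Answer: $\frac{i \sqrt{14006988876093453714}}{21072540} \approx 177.61 i$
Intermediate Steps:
$W{\left(k,A \right)} = \frac{4 + A}{A + 2 k}$
$\sqrt{\left(\frac{W{\left(-45,-67 \right)}}{270 \cdot 20} + \frac{7478}{17896}\right) - 31544} = \sqrt{\left(\frac{\frac{1}{-67 + 2 \left(-45\right)} \left(4 - 67\right)}{270 \cdot 20} + \frac{7478}{17896}\right) - 31544} = \sqrt{\left(\frac{\frac{1}{-67 - 90} \left(-63\right)}{5400} + 7478 \cdot \frac{1}{17896}\right) - 31544} = \sqrt{\left(\frac{1}{-157} \left(-63\right) \frac{1}{5400} + \frac{3739}{8948}\right) - 31544} = \sqrt{\left(\left(- \frac{1}{157}\right) \left(-63\right) \frac{1}{5400} + \frac{3739}{8948}\right) - 31544} = \sqrt{\left(\frac{63}{157} \cdot \frac{1}{5400} + \frac{3739}{8948}\right) - 31544} = \sqrt{\left(\frac{7}{94200} + \frac{3739}{8948}\right) - 31544} = \sqrt{\frac{88069109}{210725400} - 31544} = \sqrt{- \frac{6647033948491}{210725400}} = \frac{i \sqrt{14006988876093453714}}{21072540}$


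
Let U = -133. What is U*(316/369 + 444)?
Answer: -21832216/369 ≈ -59166.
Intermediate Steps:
U*(316/369 + 444) = -133*(316/369 + 444) = -133*164152/369 = -21832216/369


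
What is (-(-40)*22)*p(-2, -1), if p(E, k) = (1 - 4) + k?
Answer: -3520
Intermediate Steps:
p(E, k) = -3 + k
(-(-40)*22)*p(-2, -1) = (-(-40)*22)*(-3 - 1) = -40*(-22)*(-4) = 880*(-4) = -3520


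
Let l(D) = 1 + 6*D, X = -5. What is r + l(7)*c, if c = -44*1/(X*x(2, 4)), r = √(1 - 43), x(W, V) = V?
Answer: 473/5 + I*√42 ≈ 94.6 + 6.4807*I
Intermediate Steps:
r = I*√42 (r = √(-42) = I*√42 ≈ 6.4807*I)
c = 11/5 (c = -44/((-5*4)) = -44/(-20) = -44*(-1/20) = 11/5 ≈ 2.2000)
r + l(7)*c = I*√42 + (1 + 6*7)*(11/5) = I*√42 + (1 + 42)*(11/5) = I*√42 + 43*(11/5) = I*√42 + 473/5 = 473/5 + I*√42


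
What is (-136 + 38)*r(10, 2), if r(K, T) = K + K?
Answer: -1960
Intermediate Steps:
r(K, T) = 2*K
(-136 + 38)*r(10, 2) = (-136 + 38)*(2*10) = -98*20 = -1960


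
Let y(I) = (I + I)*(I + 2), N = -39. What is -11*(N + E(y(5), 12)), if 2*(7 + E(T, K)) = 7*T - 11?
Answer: -4257/2 ≈ -2128.5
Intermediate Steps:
y(I) = 2*I*(2 + I) (y(I) = (2*I)*(2 + I) = 2*I*(2 + I))
E(T, K) = -25/2 + 7*T/2 (E(T, K) = -7 + (7*T - 11)/2 = -7 + (-11 + 7*T)/2 = -7 + (-11/2 + 7*T/2) = -25/2 + 7*T/2)
-11*(N + E(y(5), 12)) = -11*(-39 + (-25/2 + 7*(2*5*(2 + 5))/2)) = -11*(-39 + (-25/2 + 7*(2*5*7)/2)) = -11*(-39 + (-25/2 + (7/2)*70)) = -11*(-39 + (-25/2 + 245)) = -11*(-39 + 465/2) = -11*387/2 = -4257/2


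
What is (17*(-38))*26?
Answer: -16796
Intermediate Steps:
(17*(-38))*26 = -646*26 = -16796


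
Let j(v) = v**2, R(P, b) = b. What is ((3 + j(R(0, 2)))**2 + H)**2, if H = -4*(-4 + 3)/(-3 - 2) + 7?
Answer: 76176/25 ≈ 3047.0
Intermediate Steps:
H = 31/5 (H = -(-4)/(-5) + 7 = -(-4)*(-1)/5 + 7 = -4*1/5 + 7 = -4/5 + 7 = 31/5 ≈ 6.2000)
((3 + j(R(0, 2)))**2 + H)**2 = ((3 + 2**2)**2 + 31/5)**2 = ((3 + 4)**2 + 31/5)**2 = (7**2 + 31/5)**2 = (49 + 31/5)**2 = (276/5)**2 = 76176/25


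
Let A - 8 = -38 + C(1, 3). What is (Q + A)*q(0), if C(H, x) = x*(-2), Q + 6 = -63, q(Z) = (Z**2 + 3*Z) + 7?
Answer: -735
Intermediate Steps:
q(Z) = 7 + Z**2 + 3*Z
Q = -69 (Q = -6 - 63 = -69)
C(H, x) = -2*x
A = -36 (A = 8 + (-38 - 2*3) = 8 + (-38 - 6) = 8 - 44 = -36)
(Q + A)*q(0) = (-69 - 36)*(7 + 0**2 + 3*0) = -105*(7 + 0 + 0) = -105*7 = -735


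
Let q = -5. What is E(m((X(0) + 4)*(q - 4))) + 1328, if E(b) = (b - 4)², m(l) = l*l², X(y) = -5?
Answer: 526953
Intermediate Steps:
m(l) = l³
E(b) = (-4 + b)²
E(m((X(0) + 4)*(q - 4))) + 1328 = (-4 + ((-5 + 4)*(-5 - 4))³)² + 1328 = (-4 + (-1*(-9))³)² + 1328 = (-4 + 9³)² + 1328 = (-4 + 729)² + 1328 = 725² + 1328 = 525625 + 1328 = 526953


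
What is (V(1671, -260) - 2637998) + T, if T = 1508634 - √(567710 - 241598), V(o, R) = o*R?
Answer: -1563824 - 4*√20382 ≈ -1.5644e+6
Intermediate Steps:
V(o, R) = R*o
T = 1508634 - 4*√20382 (T = 1508634 - √326112 = 1508634 - 4*√20382 ≈ 1.5081e+6)
(V(1671, -260) - 2637998) + T = (-260*1671 - 2637998) + (1508634 - 4*√20382) = (-434460 - 2637998) + (1508634 - 4*√20382) = -3072458 + (1508634 - 4*√20382) = -1563824 - 4*√20382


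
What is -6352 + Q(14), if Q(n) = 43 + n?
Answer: -6295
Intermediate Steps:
-6352 + Q(14) = -6352 + (43 + 14) = -6352 + 57 = -6295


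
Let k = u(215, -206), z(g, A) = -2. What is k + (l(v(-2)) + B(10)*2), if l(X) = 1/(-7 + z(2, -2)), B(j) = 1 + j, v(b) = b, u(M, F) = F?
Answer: -1657/9 ≈ -184.11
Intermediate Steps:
k = -206
l(X) = -⅑ (l(X) = 1/(-7 - 2) = 1/(-9) = -⅑)
k + (l(v(-2)) + B(10)*2) = -206 + (-⅑ + (1 + 10)*2) = -206 + (-⅑ + 11*2) = -206 + (-⅑ + 22) = -206 + 197/9 = -1657/9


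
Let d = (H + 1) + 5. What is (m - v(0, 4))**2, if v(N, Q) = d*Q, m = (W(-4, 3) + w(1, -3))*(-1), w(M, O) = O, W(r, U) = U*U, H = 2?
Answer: 1444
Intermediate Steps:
W(r, U) = U**2
d = 8 (d = (2 + 1) + 5 = 3 + 5 = 8)
m = -6 (m = (3**2 - 3)*(-1) = (9 - 3)*(-1) = 6*(-1) = -6)
v(N, Q) = 8*Q
(m - v(0, 4))**2 = (-6 - 8*4)**2 = (-6 - 1*32)**2 = (-6 - 32)**2 = (-38)**2 = 1444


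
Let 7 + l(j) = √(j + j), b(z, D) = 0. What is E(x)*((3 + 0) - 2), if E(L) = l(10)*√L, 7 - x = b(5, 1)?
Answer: √7*(-7 + 2*√5) ≈ -6.6881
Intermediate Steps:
l(j) = -7 + √2*√j (l(j) = -7 + √(j + j) = -7 + √(2*j) = -7 + √2*√j)
x = 7 (x = 7 - 1*0 = 7 + 0 = 7)
E(L) = √L*(-7 + 2*√5) (E(L) = (-7 + √2*√10)*√L = (-7 + 2*√5)*√L = √L*(-7 + 2*√5))
E(x)*((3 + 0) - 2) = (√7*(-7 + 2*√5))*((3 + 0) - 2) = (√7*(-7 + 2*√5))*(3 - 2) = (√7*(-7 + 2*√5))*1 = √7*(-7 + 2*√5)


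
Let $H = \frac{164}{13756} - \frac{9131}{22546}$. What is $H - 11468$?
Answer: $- \frac{889209815915}{77535694} \approx -11468.0$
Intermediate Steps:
$H = - \frac{30477123}{77535694}$ ($H = 164 \cdot \frac{1}{13756} - \frac{9131}{22546} = \frac{41}{3439} - \frac{9131}{22546} = - \frac{30477123}{77535694} \approx -0.39307$)
$H - 11468 = - \frac{30477123}{77535694} - 11468 = - \frac{889209815915}{77535694}$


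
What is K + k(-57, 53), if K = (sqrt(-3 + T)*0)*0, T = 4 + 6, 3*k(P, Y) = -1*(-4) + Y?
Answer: 19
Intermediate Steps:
k(P, Y) = 4/3 + Y/3 (k(P, Y) = (-1*(-4) + Y)/3 = (4 + Y)/3 = 4/3 + Y/3)
T = 10
K = 0 (K = (sqrt(-3 + 10)*0)*0 = (sqrt(7)*0)*0 = 0*0 = 0)
K + k(-57, 53) = 0 + (4/3 + (1/3)*53) = 0 + (4/3 + 53/3) = 0 + 19 = 19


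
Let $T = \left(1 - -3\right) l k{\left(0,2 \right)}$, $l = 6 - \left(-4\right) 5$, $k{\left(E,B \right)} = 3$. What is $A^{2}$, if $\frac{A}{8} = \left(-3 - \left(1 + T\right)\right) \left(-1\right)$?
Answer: $6390784$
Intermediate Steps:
$l = 26$ ($l = 6 - -20 = 6 + 20 = 26$)
$T = 312$ ($T = \left(1 - -3\right) 26 \cdot 3 = \left(1 + 3\right) 26 \cdot 3 = 4 \cdot 26 \cdot 3 = 104 \cdot 3 = 312$)
$A = 2528$ ($A = 8 \left(-3 - 313\right) \left(-1\right) = 8 \left(\left(-316\right) \left(-1\right)\right) = 8 \cdot 316 = 2528$)
$A^{2} = 2528^{2} = 6390784$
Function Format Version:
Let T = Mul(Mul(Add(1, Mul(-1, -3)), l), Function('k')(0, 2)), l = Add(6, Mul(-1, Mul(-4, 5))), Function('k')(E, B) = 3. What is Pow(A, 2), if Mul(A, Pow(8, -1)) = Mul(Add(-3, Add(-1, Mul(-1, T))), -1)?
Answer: 6390784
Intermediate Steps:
l = 26 (l = Add(6, Mul(-1, -20)) = Add(6, 20) = 26)
T = 312 (T = Mul(Mul(Add(1, Mul(-1, -3)), 26), 3) = Mul(Mul(Add(1, 3), 26), 3) = Mul(Mul(4, 26), 3) = Mul(104, 3) = 312)
A = 2528 (A = Mul(8, Mul(Add(-3, Add(-1, Mul(-1, 312))), -1)) = Mul(8, Mul(Add(-3, Add(-1, -312)), -1)) = Mul(8, Mul(Add(-3, -313), -1)) = Mul(8, Mul(-316, -1)) = Mul(8, 316) = 2528)
Pow(A, 2) = Pow(2528, 2) = 6390784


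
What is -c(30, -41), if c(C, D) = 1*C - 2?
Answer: -28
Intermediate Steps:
c(C, D) = -2 + C (c(C, D) = C - 2 = -2 + C)
-c(30, -41) = -(-2 + 30) = -1*28 = -28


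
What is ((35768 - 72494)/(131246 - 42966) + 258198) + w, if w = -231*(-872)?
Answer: 20288049837/44140 ≈ 4.5963e+5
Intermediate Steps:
w = 201432
((35768 - 72494)/(131246 - 42966) + 258198) + w = ((35768 - 72494)/(131246 - 42966) + 258198) + 201432 = (-36726/88280 + 258198) + 201432 = (-36726*1/88280 + 258198) + 201432 = (-18363/44140 + 258198) + 201432 = 11396841357/44140 + 201432 = 20288049837/44140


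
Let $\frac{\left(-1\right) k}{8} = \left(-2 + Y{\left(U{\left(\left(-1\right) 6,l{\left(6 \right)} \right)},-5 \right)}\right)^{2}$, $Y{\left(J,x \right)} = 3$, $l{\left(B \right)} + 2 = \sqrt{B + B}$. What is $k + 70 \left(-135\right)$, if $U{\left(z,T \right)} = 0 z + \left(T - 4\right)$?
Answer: $-9458$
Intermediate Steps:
$l{\left(B \right)} = -2 + \sqrt{2} \sqrt{B}$ ($l{\left(B \right)} = -2 + \sqrt{B + B} = -2 + \sqrt{2 B} = -2 + \sqrt{2} \sqrt{B}$)
$U{\left(z,T \right)} = -4 + T$ ($U{\left(z,T \right)} = 0 + \left(-4 + T\right) = -4 + T$)
$k = -8$ ($k = - 8 \left(-2 + 3\right)^{2} = - 8 \cdot 1^{2} = \left(-8\right) 1 = -8$)
$k + 70 \left(-135\right) = -8 + 70 \left(-135\right) = -8 - 9450 = -9458$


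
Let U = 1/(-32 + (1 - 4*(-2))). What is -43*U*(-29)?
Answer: -1247/23 ≈ -54.217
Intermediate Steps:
U = -1/23 (U = 1/(-32 + (1 + 8)) = 1/(-32 + 9) = 1/(-23) = -1/23 ≈ -0.043478)
-43*U*(-29) = -43*(-1/23)*(-29) = (43/23)*(-29) = -1247/23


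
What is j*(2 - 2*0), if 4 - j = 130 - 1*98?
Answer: -56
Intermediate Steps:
j = -28 (j = 4 - (130 - 1*98) = 4 - (130 - 98) = 4 - 1*32 = 4 - 32 = -28)
j*(2 - 2*0) = -28*(2 - 2*0) = -28*(2 + 0) = -28*2 = -56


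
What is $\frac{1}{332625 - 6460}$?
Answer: $\frac{1}{326165} \approx 3.0659 \cdot 10^{-6}$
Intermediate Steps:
$\frac{1}{332625 - 6460} = \frac{1}{326165}$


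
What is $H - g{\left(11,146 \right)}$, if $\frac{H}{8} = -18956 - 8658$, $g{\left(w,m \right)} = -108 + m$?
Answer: $-220950$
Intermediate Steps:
$H = -220912$ ($H = 8 \left(-18956 - 8658\right) = 8 \left(-27614\right) = -220912$)
$H - g{\left(11,146 \right)} = -220912 - \left(-108 + 146\right) = -220912 - 38 = -220950$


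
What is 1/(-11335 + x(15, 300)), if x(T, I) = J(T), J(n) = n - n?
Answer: -1/11335 ≈ -8.8222e-5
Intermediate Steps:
J(n) = 0
x(T, I) = 0
1/(-11335 + x(15, 300)) = 1/(-11335 + 0) = 1/(-11335) = -1/11335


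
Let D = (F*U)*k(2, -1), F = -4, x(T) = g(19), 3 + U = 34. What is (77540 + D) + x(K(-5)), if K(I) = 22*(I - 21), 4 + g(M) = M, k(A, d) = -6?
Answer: 78299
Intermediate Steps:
U = 31 (U = -3 + 34 = 31)
g(M) = -4 + M
K(I) = -462 + 22*I (K(I) = 22*(-21 + I) = -462 + 22*I)
x(T) = 15 (x(T) = -4 + 19 = 15)
D = 744 (D = -4*31*(-6) = -124*(-6) = 744)
(77540 + D) + x(K(-5)) = (77540 + 744) + 15 = 78284 + 15 = 78299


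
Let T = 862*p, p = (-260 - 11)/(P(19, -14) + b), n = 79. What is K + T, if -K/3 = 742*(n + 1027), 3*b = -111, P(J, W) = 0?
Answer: -90858770/37 ≈ -2.4556e+6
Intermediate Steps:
b = -37 (b = (1/3)*(-111) = -37)
p = 271/37 (p = (-260 - 11)/(0 - 37) = -271/(-37) = -271*(-1/37) = 271/37 ≈ 7.3243)
K = -2461956 (K = -2226*(79 + 1027) = -2226*1106 = -3*820652 = -2461956)
T = 233602/37 (T = 862*(271/37) = 233602/37 ≈ 6313.6)
K + T = -2461956 + 233602/37 = -90858770/37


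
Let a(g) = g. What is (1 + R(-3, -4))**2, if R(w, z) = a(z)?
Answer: 9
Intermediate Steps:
R(w, z) = z
(1 + R(-3, -4))**2 = (1 - 4)**2 = (-3)**2 = 9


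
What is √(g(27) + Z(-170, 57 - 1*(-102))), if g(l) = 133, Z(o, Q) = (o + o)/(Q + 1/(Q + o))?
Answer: 9*√308522/437 ≈ 11.439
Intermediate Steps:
Z(o, Q) = 2*o/(Q + 1/(Q + o)) (Z(o, Q) = (2*o)/(Q + 1/(Q + o)) = 2*o/(Q + 1/(Q + o)))
√(g(27) + Z(-170, 57 - 1*(-102))) = √(133 + 2*(-170)*((57 - 1*(-102)) - 170)/(1 + (57 - 1*(-102))² + (57 - 1*(-102))*(-170))) = √(133 + 2*(-170)*((57 + 102) - 170)/(1 + (57 + 102)² + (57 + 102)*(-170))) = √(133 + 2*(-170)*(159 - 170)/(1 + 159² + 159*(-170))) = √(133 + 2*(-170)*(-11)/(1 + 25281 - 27030)) = √(133 + 2*(-170)*(-11)/(-1748)) = √(133 + 2*(-170)*(-1/1748)*(-11)) = √(133 - 935/437) = √(57186/437) = 9*√308522/437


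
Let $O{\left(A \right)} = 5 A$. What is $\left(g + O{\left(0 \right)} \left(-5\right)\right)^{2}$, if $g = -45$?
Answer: $2025$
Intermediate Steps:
$\left(g + O{\left(0 \right)} \left(-5\right)\right)^{2} = \left(-45 + 5 \cdot 0 \left(-5\right)\right)^{2} = \left(-45 + 0 \left(-5\right)\right)^{2} = \left(-45 + 0\right)^{2} = \left(-45\right)^{2} = 2025$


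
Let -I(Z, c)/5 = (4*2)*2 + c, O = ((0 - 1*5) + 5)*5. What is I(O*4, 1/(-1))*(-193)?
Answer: 14475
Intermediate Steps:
O = 0 (O = ((0 - 5) + 5)*5 = (-5 + 5)*5 = 0*5 = 0)
I(Z, c) = -80 - 5*c (I(Z, c) = -5*((4*2)*2 + c) = -5*(8*2 + c) = -5*(16 + c) = -80 - 5*c)
I(O*4, 1/(-1))*(-193) = (-80 - 5/(-1))*(-193) = (-80 - 5*(-1))*(-193) = (-80 + 5)*(-193) = -75*(-193) = 14475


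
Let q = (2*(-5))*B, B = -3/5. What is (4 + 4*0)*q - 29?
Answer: -5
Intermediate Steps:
B = -⅗ (B = -3*⅕ = -⅗ ≈ -0.60000)
q = 6 (q = (2*(-5))*(-⅗) = -10*(-⅗) = 6)
(4 + 4*0)*q - 29 = (4 + 4*0)*6 - 29 = (4 + 0)*6 - 29 = 4*6 - 29 = 24 - 29 = -5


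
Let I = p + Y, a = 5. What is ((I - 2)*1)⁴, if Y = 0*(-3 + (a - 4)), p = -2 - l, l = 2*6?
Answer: 65536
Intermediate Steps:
l = 12
p = -14 (p = -2 - 1*12 = -2 - 12 = -14)
Y = 0 (Y = 0*(-3 + (5 - 4)) = 0*(-3 + 1) = 0*(-2) = 0)
I = -14 (I = -14 + 0 = -14)
((I - 2)*1)⁴ = ((-14 - 2)*1)⁴ = (-16*1)⁴ = (-16)⁴ = 65536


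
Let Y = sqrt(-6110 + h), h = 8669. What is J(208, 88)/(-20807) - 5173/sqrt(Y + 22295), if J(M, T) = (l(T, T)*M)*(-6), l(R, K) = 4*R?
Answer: 439296/20807 - 5173/sqrt(22295 + sqrt(2559)) ≈ -13.493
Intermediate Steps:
Y = sqrt(2559) (Y = sqrt(-6110 + 8669) = sqrt(2559) ≈ 50.587)
J(M, T) = -24*M*T (J(M, T) = ((4*T)*M)*(-6) = (4*M*T)*(-6) = -24*M*T)
J(208, 88)/(-20807) - 5173/sqrt(Y + 22295) = -24*208*88/(-20807) - 5173/sqrt(sqrt(2559) + 22295) = -439296*(-1/20807) - 5173/sqrt(22295 + sqrt(2559)) = 439296/20807 - 5173/sqrt(22295 + sqrt(2559))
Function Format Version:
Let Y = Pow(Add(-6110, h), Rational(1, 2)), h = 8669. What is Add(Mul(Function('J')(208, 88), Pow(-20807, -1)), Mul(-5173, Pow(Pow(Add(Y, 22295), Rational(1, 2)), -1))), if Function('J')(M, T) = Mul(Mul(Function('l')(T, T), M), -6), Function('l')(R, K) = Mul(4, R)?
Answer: Add(Rational(439296, 20807), Mul(-5173, Pow(Add(22295, Pow(2559, Rational(1, 2))), Rational(-1, 2)))) ≈ -13.493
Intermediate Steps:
Y = Pow(2559, Rational(1, 2)) (Y = Pow(Add(-6110, 8669), Rational(1, 2)) = Pow(2559, Rational(1, 2)) ≈ 50.587)
Function('J')(M, T) = Mul(-24, M, T) (Function('J')(M, T) = Mul(Mul(Mul(4, T), M), -6) = Mul(Mul(4, M, T), -6) = Mul(-24, M, T))
Add(Mul(Function('J')(208, 88), Pow(-20807, -1)), Mul(-5173, Pow(Pow(Add(Y, 22295), Rational(1, 2)), -1))) = Add(Mul(Mul(-24, 208, 88), Pow(-20807, -1)), Mul(-5173, Pow(Pow(Add(Pow(2559, Rational(1, 2)), 22295), Rational(1, 2)), -1))) = Add(Mul(-439296, Rational(-1, 20807)), Mul(-5173, Pow(Pow(Add(22295, Pow(2559, Rational(1, 2))), Rational(1, 2)), -1))) = Add(Rational(439296, 20807), Mul(-5173, Pow(Add(22295, Pow(2559, Rational(1, 2))), Rational(-1, 2))))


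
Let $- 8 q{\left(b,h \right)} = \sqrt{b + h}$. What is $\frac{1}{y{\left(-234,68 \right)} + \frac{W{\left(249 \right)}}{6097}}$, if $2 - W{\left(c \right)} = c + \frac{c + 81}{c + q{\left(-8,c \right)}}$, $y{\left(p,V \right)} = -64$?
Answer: $- \frac{1889169580827893}{120983797368041395} + \frac{3219216 \sqrt{241}}{120983797368041395} \approx -0.015615$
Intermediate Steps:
$q{\left(b,h \right)} = - \frac{\sqrt{b + h}}{8}$
$W{\left(c \right)} = 2 - c - \frac{81 + c}{c - \frac{\sqrt{-8 + c}}{8}}$ ($W{\left(c \right)} = 2 - \left(c + \frac{c + 81}{c - \frac{\sqrt{-8 + c}}{8}}\right) = 2 - \left(c + \frac{81 + c}{c - \frac{\sqrt{-8 + c}}{8}}\right) = 2 - c - \frac{81 + c}{c - \frac{\sqrt{-8 + c}}{8}}$)
$\frac{1}{y{\left(-234,68 \right)} + \frac{W{\left(249 \right)}}{6097}} = \frac{1}{-64 + \frac{\frac{1}{- \sqrt{-8 + 249} + 8 \cdot 249} \left(-648 - 8 \cdot 249^{2} - 2 \sqrt{-8 + 249} + 8 \cdot 249 + 249 \sqrt{-8 + 249}\right)}{6097}} = \frac{1}{-64 + \frac{-648 - 496008 - 2 \sqrt{241} + 1992 + 249 \sqrt{241}}{- \sqrt{241} + 1992} \cdot \frac{1}{6097}} = \frac{1}{-64 + \frac{-648 - 496008 - 2 \sqrt{241} + 1992 + 249 \sqrt{241}}{1992 - \sqrt{241}} \cdot \frac{1}{6097}} = \frac{1}{-64 + \frac{-494664 + 247 \sqrt{241}}{1992 - \sqrt{241}} \cdot \frac{1}{6097}} = \frac{1}{-64 + \frac{-494664 + 247 \sqrt{241}}{6097 \left(1992 - \sqrt{241}\right)}}$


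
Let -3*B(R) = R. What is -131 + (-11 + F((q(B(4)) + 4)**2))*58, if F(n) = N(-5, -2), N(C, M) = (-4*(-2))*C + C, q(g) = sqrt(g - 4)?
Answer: -3379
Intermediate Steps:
B(R) = -R/3
q(g) = sqrt(-4 + g)
N(C, M) = 9*C (N(C, M) = 8*C + C = 9*C)
F(n) = -45 (F(n) = 9*(-5) = -45)
-131 + (-11 + F((q(B(4)) + 4)**2))*58 = -131 + (-11 - 45)*58 = -131 - 56*58 = -131 - 3248 = -3379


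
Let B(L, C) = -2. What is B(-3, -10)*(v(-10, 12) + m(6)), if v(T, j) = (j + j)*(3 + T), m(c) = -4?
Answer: 344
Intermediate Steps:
v(T, j) = 2*j*(3 + T) (v(T, j) = (2*j)*(3 + T) = 2*j*(3 + T))
B(-3, -10)*(v(-10, 12) + m(6)) = -2*(2*12*(3 - 10) - 4) = -2*(2*12*(-7) - 4) = -2*(-168 - 4) = -2*(-172) = 344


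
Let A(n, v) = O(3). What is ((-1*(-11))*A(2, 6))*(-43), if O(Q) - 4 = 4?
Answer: -3784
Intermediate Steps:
O(Q) = 8 (O(Q) = 4 + 4 = 8)
A(n, v) = 8
((-1*(-11))*A(2, 6))*(-43) = (-1*(-11)*8)*(-43) = (11*8)*(-43) = 88*(-43) = -3784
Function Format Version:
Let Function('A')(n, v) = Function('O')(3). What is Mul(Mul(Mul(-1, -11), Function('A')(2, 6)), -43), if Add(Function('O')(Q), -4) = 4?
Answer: -3784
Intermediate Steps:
Function('O')(Q) = 8 (Function('O')(Q) = Add(4, 4) = 8)
Function('A')(n, v) = 8
Mul(Mul(Mul(-1, -11), Function('A')(2, 6)), -43) = Mul(Mul(Mul(-1, -11), 8), -43) = Mul(Mul(11, 8), -43) = Mul(88, -43) = -3784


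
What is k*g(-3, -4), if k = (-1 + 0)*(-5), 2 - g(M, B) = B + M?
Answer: 45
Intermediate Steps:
g(M, B) = 2 - B - M (g(M, B) = 2 - (B + M) = 2 + (-B - M) = 2 - B - M)
k = 5 (k = -1*(-5) = 5)
k*g(-3, -4) = 5*(2 - 1*(-4) - 1*(-3)) = 5*(2 + 4 + 3) = 5*9 = 45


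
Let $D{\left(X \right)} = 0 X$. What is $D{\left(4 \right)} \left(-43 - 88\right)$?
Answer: $0$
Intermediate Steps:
$D{\left(X \right)} = 0$
$D{\left(4 \right)} \left(-43 - 88\right) = 0 \left(-43 - 88\right) = 0 \left(-131\right) = 0$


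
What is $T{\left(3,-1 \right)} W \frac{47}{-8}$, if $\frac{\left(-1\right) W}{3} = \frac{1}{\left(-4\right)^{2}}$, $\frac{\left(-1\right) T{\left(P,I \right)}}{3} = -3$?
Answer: $\frac{1269}{128} \approx 9.9141$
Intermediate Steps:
$T{\left(P,I \right)} = 9$ ($T{\left(P,I \right)} = \left(-3\right) \left(-3\right) = 9$)
$W = - \frac{3}{16}$ ($W = - \frac{3}{\left(-4\right)^{2}} = - \frac{3}{16} \approx -0.1875$)
$T{\left(3,-1 \right)} W \frac{47}{-8} = 9 \left(- \frac{3}{16}\right) \frac{47}{-8} = - \frac{27 \cdot 47 \left(- \frac{1}{8}\right)}{16} = \left(- \frac{27}{16}\right) \left(- \frac{47}{8}\right) = \frac{1269}{128}$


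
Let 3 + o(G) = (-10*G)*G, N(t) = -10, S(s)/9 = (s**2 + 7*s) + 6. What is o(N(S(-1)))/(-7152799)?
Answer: 1003/7152799 ≈ 0.00014022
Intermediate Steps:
S(s) = 54 + 9*s**2 + 63*s (S(s) = 9*((s**2 + 7*s) + 6) = 9*(6 + s**2 + 7*s) = 54 + 9*s**2 + 63*s)
o(G) = -3 - 10*G**2 (o(G) = -3 + (-10*G)*G = -3 - 10*G**2)
o(N(S(-1)))/(-7152799) = (-3 - 10*(-10)**2)/(-7152799) = (-3 - 10*100)*(-1/7152799) = (-3 - 1000)*(-1/7152799) = -1003*(-1/7152799) = 1003/7152799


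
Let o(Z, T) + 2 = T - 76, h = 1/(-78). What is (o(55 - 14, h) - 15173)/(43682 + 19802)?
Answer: -1189579/4951752 ≈ -0.24023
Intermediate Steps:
h = -1/78 ≈ -0.012821
o(Z, T) = -78 + T (o(Z, T) = -2 + (T - 76) = -2 + (-76 + T) = -78 + T)
(o(55 - 14, h) - 15173)/(43682 + 19802) = ((-78 - 1/78) - 15173)/(43682 + 19802) = (-6085/78 - 15173)/63484 = -1189579/78*1/63484 = -1189579/4951752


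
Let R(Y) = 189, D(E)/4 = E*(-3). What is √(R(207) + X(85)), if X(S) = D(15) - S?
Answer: 2*I*√19 ≈ 8.7178*I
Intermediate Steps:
D(E) = -12*E (D(E) = 4*(E*(-3)) = 4*(-3*E) = -12*E)
X(S) = -180 - S (X(S) = -12*15 - S = -180 - S)
√(R(207) + X(85)) = √(189 + (-180 - 1*85)) = √(189 + (-180 - 85)) = √(189 - 265) = √(-76) = 2*I*√19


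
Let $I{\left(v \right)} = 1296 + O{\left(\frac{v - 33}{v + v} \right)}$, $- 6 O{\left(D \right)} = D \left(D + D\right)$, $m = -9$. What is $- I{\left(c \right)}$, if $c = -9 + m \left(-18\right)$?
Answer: $- \frac{10112288}{7803} \approx -1295.9$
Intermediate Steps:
$O{\left(D \right)} = - \frac{D^{2}}{3}$ ($O{\left(D \right)} = - \frac{D \left(D + D\right)}{6} = - \frac{D 2 D}{6} = - \frac{2 D^{2}}{6} = - \frac{D^{2}}{3}$)
$c = 153$ ($c = -9 - -162 = -9 + 162 = 153$)
$I{\left(v \right)} = 1296 - \frac{\left(-33 + v\right)^{2}}{12 v^{2}}$ ($I{\left(v \right)} = 1296 - \frac{\left(\frac{v - 33}{v + v}\right)^{2}}{3} = 1296 - \frac{\left(\frac{-33 + v}{2 v}\right)^{2}}{3} = 1296 - \frac{\frac{1}{4} \frac{1}{v^{2}} \left(-33 + v\right)^{2}}{3} = 1296 - \frac{\left(-33 + v\right)^{2}}{12 v^{2}}$)
$- I{\left(c \right)} = - (1296 - \frac{\left(-33 + 153\right)^{2}}{12 \cdot 23409}) = - (1296 - \frac{120^{2}}{280908}) = - (1296 - \frac{1}{280908} \cdot 14400) = - (1296 - \frac{400}{7803}) = \left(-1\right) \frac{10112288}{7803} = - \frac{10112288}{7803}$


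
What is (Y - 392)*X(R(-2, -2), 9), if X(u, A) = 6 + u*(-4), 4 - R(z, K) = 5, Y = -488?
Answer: -8800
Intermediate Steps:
R(z, K) = -1 (R(z, K) = 4 - 1*5 = 4 - 5 = -1)
X(u, A) = 6 - 4*u
(Y - 392)*X(R(-2, -2), 9) = (-488 - 392)*(6 - 4*(-1)) = -880*(6 + 4) = -880*10 = -8800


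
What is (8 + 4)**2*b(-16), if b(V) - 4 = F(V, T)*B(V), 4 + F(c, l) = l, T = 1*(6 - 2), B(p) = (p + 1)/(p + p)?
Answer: 576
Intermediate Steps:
B(p) = (1 + p)/(2*p) (B(p) = (1 + p)/((2*p)) = (1 + p)*(1/(2*p)) = (1 + p)/(2*p))
T = 4 (T = 1*4 = 4)
F(c, l) = -4 + l
b(V) = 4 (b(V) = 4 + (-4 + 4)*((1 + V)/(2*V)) = 4 + 0*((1 + V)/(2*V)) = 4 + 0 = 4)
(8 + 4)**2*b(-16) = (8 + 4)**2*4 = 12**2*4 = 144*4 = 576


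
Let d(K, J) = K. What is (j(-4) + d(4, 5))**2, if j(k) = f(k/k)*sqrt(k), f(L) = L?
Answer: 12 + 16*I ≈ 12.0 + 16.0*I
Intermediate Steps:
j(k) = sqrt(k) (j(k) = (k/k)*sqrt(k) = 1*sqrt(k) = sqrt(k))
(j(-4) + d(4, 5))**2 = (sqrt(-4) + 4)**2 = (2*I + 4)**2 = (4 + 2*I)**2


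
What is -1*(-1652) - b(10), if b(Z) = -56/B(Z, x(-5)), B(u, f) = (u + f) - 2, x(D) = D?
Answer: 5012/3 ≈ 1670.7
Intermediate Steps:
B(u, f) = -2 + f + u (B(u, f) = (f + u) - 2 = -2 + f + u)
b(Z) = -56/(-7 + Z) (b(Z) = -56/(-2 - 5 + Z) = -56/(-7 + Z))
-1*(-1652) - b(10) = -1*(-1652) - (-56)/(-7 + 10) = 1652 - (-56)/3 = 1652 - 1*(-56/3) = 1652 + 56/3 = 5012/3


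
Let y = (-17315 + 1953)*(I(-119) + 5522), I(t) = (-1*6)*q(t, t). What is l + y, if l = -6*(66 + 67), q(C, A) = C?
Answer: -95798230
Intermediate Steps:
I(t) = -6*t (I(t) = (-1*6)*t = -6*t)
l = -798 (l = -6*133 = -798)
y = -95797432 (y = (-17315 + 1953)*(-6*(-119) + 5522) = -15362*(714 + 5522) = -15362*6236 = -95797432)
l + y = -798 - 95797432 = -95798230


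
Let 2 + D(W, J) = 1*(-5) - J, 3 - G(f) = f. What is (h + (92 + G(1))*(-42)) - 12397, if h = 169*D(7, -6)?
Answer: -16514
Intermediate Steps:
G(f) = 3 - f
D(W, J) = -7 - J (D(W, J) = -2 + (1*(-5) - J) = -2 + (-5 - J) = -7 - J)
h = -169 (h = 169*(-7 - 1*(-6)) = 169*(-7 + 6) = 169*(-1) = -169)
(h + (92 + G(1))*(-42)) - 12397 = (-169 + (92 + (3 - 1*1))*(-42)) - 12397 = (-169 + (92 + (3 - 1))*(-42)) - 12397 = (-169 + (92 + 2)*(-42)) - 12397 = (-169 + 94*(-42)) - 12397 = (-169 - 3948) - 12397 = -4117 - 12397 = -16514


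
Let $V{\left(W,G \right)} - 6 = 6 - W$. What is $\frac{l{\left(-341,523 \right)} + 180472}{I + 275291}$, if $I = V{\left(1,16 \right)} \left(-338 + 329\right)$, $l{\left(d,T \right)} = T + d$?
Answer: $\frac{90327}{137596} \approx 0.65647$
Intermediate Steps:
$V{\left(W,G \right)} = 12 - W$ ($V{\left(W,G \right)} = 6 - \left(-6 + W\right) = 12 - W$)
$I = -99$ ($I = \left(12 - 1\right) \left(-338 + 329\right) = \left(12 - 1\right) \left(-9\right) = 11 \left(-9\right) = -99$)
$\frac{l{\left(-341,523 \right)} + 180472}{I + 275291} = \frac{\left(523 - 341\right) + 180472}{-99 + 275291} = \frac{182 + 180472}{275192} = 180654 \cdot \frac{1}{275192} = \frac{90327}{137596}$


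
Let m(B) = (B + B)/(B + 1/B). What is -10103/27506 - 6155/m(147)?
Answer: -1829498656877/594377154 ≈ -3078.0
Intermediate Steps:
m(B) = 2*B/(B + 1/B) (m(B) = (2*B)/(B + 1/B) = 2*B/(B + 1/B))
-10103/27506 - 6155/m(147) = -10103/27506 - 6155/(2*147²/(1 + 147²)) = -10103*1/27506 - 6155/(2*21609/(1 + 21609)) = -10103/27506 - 6155/(2*21609/21610) = -10103/27506 - 6155/(2*21609*(1/21610)) = -10103/27506 - 6155/21609/10805 = -10103/27506 - 6155*10805/21609 = -10103/27506 - 66504775/21609 = -1829498656877/594377154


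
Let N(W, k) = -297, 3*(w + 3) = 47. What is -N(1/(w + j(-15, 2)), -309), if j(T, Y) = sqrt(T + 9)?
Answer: 297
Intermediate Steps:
j(T, Y) = sqrt(9 + T)
w = 38/3 (w = -3 + (1/3)*47 = -3 + 47/3 = 38/3 ≈ 12.667)
-N(1/(w + j(-15, 2)), -309) = -1*(-297) = 297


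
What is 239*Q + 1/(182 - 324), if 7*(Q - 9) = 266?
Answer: 1595085/142 ≈ 11233.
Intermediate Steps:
Q = 47 (Q = 9 + (1/7)*266 = 9 + 38 = 47)
239*Q + 1/(182 - 324) = 239*47 + 1/(182 - 324) = 11233 + 1/(-142) = 11233 - 1/142 = 1595085/142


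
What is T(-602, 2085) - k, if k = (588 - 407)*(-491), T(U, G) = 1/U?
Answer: 53500341/602 ≈ 88871.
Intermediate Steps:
k = -88871 (k = 181*(-491) = -88871)
T(-602, 2085) - k = 1/(-602) - 1*(-88871) = -1/602 + 88871 = 53500341/602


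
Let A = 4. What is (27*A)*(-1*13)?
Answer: -1404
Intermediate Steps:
(27*A)*(-1*13) = (27*4)*(-1*13) = 108*(-13) = -1404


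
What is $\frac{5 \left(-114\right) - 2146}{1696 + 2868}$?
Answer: $- \frac{97}{163} \approx -0.59509$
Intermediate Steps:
$\frac{5 \left(-114\right) - 2146}{1696 + 2868} = \frac{-570 - 2146}{4564} = \left(-2716\right) \frac{1}{4564} = - \frac{97}{163}$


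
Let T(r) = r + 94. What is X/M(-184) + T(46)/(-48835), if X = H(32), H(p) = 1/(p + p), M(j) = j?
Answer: -339495/115016192 ≈ -0.0029517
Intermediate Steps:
T(r) = 94 + r
H(p) = 1/(2*p)
X = 1/64 (X = (1/2)/32 = (1/2)*(1/32) = 1/64 ≈ 0.015625)
X/M(-184) + T(46)/(-48835) = (1/64)/(-184) + (94 + 46)/(-48835) = (1/64)*(-1/184) + 140*(-1/48835) = -1/11776 - 28/9767 = -339495/115016192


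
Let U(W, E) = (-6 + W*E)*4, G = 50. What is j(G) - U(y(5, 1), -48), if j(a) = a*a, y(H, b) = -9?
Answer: 796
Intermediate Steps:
U(W, E) = -24 + 4*E*W (U(W, E) = (-6 + E*W)*4 = -24 + 4*E*W)
j(a) = a²
j(G) - U(y(5, 1), -48) = 50² - (-24 + 4*(-48)*(-9)) = 2500 - (-24 + 1728) = 2500 - 1*1704 = 2500 - 1704 = 796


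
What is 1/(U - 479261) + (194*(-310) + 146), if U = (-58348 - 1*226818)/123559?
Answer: -3552682400253169/59217295065 ≈ -59994.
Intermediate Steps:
U = -285166/123559 (U = (-58348 - 226818)*(1/123559) = -285166*1/123559 = -285166/123559 ≈ -2.3079)
1/(U - 479261) + (194*(-310) + 146) = 1/(-285166/123559 - 479261) + (194*(-310) + 146) = 1/(-59217295065/123559) + (-60140 + 146) = -123559/59217295065 - 59994 = -3552682400253169/59217295065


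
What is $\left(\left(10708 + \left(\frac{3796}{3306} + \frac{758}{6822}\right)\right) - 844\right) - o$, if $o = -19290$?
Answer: $\frac{144580931}{4959} \approx 29155.0$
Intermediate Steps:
$\left(\left(10708 + \left(\frac{3796}{3306} + \frac{758}{6822}\right)\right) - 844\right) - o = \left(\left(10708 + \left(\frac{3796}{3306} + \frac{758}{6822}\right)\right) - 844\right) - -19290 = \left(\left(10708 + \left(3796 \cdot \frac{1}{3306} + 758 \cdot \frac{1}{6822}\right)\right) - 844\right) + 19290 = \left(\left(10708 + \left(\frac{1898}{1653} + \frac{1}{9}\right)\right) - 844\right) + 19290 = \left(\left(10708 + \frac{6245}{4959}\right) - 844\right) + 19290 = \left(\frac{53107217}{4959} - 844\right) + 19290 = \frac{48921821}{4959} + 19290 = \frac{144580931}{4959}$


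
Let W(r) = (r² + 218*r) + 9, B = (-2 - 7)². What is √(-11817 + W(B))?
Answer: 3*√1379 ≈ 111.40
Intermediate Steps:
B = 81 (B = (-9)² = 81)
W(r) = 9 + r² + 218*r
√(-11817 + W(B)) = √(-11817 + (9 + 81² + 218*81)) = √(-11817 + (9 + 6561 + 17658)) = √(-11817 + 24228) = √12411 = 3*√1379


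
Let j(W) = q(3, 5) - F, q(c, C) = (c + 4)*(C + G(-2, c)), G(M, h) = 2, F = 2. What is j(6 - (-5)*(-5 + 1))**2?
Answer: 2209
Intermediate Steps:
q(c, C) = (2 + C)*(4 + c) (q(c, C) = (c + 4)*(C + 2) = (4 + c)*(2 + C) = (2 + C)*(4 + c))
j(W) = 47 (j(W) = (8 + 2*3 + 4*5 + 5*3) - 1*2 = (8 + 6 + 20 + 15) - 2 = 49 - 2 = 47)
j(6 - (-5)*(-5 + 1))**2 = 47**2 = 2209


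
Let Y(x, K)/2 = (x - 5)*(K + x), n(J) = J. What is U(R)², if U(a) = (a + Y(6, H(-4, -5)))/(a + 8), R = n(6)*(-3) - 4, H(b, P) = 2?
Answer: 9/49 ≈ 0.18367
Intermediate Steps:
Y(x, K) = 2*(-5 + x)*(K + x) (Y(x, K) = 2*((x - 5)*(K + x)) = 2*((-5 + x)*(K + x)) = 2*(-5 + x)*(K + x))
R = -22 (R = 6*(-3) - 4 = -18 - 4 = -22)
U(a) = (16 + a)/(8 + a) (U(a) = (a + (-10*2 - 10*6 + 2*6² + 2*2*6))/(a + 8) = (a + (-20 - 60 + 2*36 + 24))/(8 + a) = (a + (-20 - 60 + 72 + 24))/(8 + a) = (a + 16)/(8 + a) = (16 + a)/(8 + a))
U(R)² = ((16 - 22)/(8 - 22))² = (-6/(-14))² = (-1/14*(-6))² = (3/7)² = 9/49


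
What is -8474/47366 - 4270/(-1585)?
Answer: 18882153/7507511 ≈ 2.5151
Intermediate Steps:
-8474/47366 - 4270/(-1585) = -8474*1/47366 - 4270*(-1/1585) = -4237/23683 + 854/317 = 18882153/7507511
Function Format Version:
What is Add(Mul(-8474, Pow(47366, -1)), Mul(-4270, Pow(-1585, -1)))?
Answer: Rational(18882153, 7507511) ≈ 2.5151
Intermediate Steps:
Add(Mul(-8474, Pow(47366, -1)), Mul(-4270, Pow(-1585, -1))) = Add(Mul(-8474, Rational(1, 47366)), Mul(-4270, Rational(-1, 1585))) = Add(Rational(-4237, 23683), Rational(854, 317)) = Rational(18882153, 7507511)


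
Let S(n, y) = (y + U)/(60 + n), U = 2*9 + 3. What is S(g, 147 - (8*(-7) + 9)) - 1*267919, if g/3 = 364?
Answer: -308642473/1152 ≈ -2.6792e+5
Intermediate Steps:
g = 1092 (g = 3*364 = 1092)
U = 21 (U = 18 + 3 = 21)
S(n, y) = (21 + y)/(60 + n) (S(n, y) = (y + 21)/(60 + n) = (21 + y)/(60 + n))
S(g, 147 - (8*(-7) + 9)) - 1*267919 = (21 + (147 - (8*(-7) + 9)))/(60 + 1092) - 1*267919 = (21 + (147 - (-56 + 9)))/1152 - 267919 = (21 + (147 - 1*(-47)))/1152 - 267919 = (21 + (147 + 47))/1152 - 267919 = (21 + 194)/1152 - 267919 = (1/1152)*215 - 267919 = 215/1152 - 267919 = -308642473/1152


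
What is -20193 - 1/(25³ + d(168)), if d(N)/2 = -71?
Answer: -312648220/15483 ≈ -20193.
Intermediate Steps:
d(N) = -142 (d(N) = 2*(-71) = -142)
-20193 - 1/(25³ + d(168)) = -20193 - 1/(25³ - 142) = -20193 - 1/(15625 - 142) = -20193 - 1/15483 = -312648220/15483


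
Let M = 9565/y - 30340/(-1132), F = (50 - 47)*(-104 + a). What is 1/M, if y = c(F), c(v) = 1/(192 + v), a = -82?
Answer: -283/990715985 ≈ -2.8565e-7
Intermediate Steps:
F = -558 (F = (50 - 47)*(-104 - 82) = 3*(-186) = -558)
y = -1/366 (y = 1/(192 - 558) = 1/(-366) = -1/366 ≈ -0.0027322)
M = -990715985/283 (M = 9565/(-1/366) - 30340/(-1132) = 9565*(-366) - 30340*(-1/1132) = -3500790 + 7585/283 = -990715985/283 ≈ -3.5008e+6)
1/M = 1/(-990715985/283) = -283/990715985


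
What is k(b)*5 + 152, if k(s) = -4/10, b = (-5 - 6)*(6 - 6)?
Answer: 150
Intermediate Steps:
b = 0 (b = -11*0 = 0)
k(s) = -⅖ (k(s) = -4*⅒ = -⅖)
k(b)*5 + 152 = -⅖*5 + 152 = -2 + 152 = 150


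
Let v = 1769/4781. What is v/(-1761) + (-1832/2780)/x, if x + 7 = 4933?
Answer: -550686306/1601344625965 ≈ -0.00034389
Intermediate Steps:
v = 1769/4781 (v = 1769*(1/4781) = 1769/4781 ≈ 0.37001)
x = 4926 (x = -7 + 4933 = 4926)
v/(-1761) + (-1832/2780)/x = (1769/4781)/(-1761) - 1832/2780/4926 = (1769/4781)*(-1/1761) - 1832*1/2780*(1/4926) = -1769/8419341 - 458/695*1/4926 = -1769/8419341 - 229/1711785 = -550686306/1601344625965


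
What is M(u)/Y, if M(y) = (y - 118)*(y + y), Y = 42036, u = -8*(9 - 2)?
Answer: 1624/3503 ≈ 0.46360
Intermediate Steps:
u = -56 (u = -8*7 = -56)
M(y) = 2*y*(-118 + y) (M(y) = (-118 + y)*(2*y) = 2*y*(-118 + y))
M(u)/Y = (2*(-56)*(-118 - 56))/42036 = (2*(-56)*(-174))*(1/42036) = 19488*(1/42036) = 1624/3503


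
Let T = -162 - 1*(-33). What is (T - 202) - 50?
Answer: -381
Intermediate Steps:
T = -129 (T = -162 + 33 = -129)
(T - 202) - 50 = (-129 - 202) - 50 = -331 - 50 = -381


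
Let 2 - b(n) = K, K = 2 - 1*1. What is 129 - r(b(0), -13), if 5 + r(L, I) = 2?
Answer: 132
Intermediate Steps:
K = 1 (K = 2 - 1 = 1)
b(n) = 1 (b(n) = 2 - 1*1 = 2 - 1 = 1)
r(L, I) = -3 (r(L, I) = -5 + 2 = -3)
129 - r(b(0), -13) = 129 - 1*(-3) = 129 + 3 = 132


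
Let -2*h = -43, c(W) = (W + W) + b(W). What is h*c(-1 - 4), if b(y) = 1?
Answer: -387/2 ≈ -193.50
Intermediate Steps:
c(W) = 1 + 2*W (c(W) = (W + W) + 1 = 2*W + 1 = 1 + 2*W)
h = 43/2 (h = -½*(-43) = 43/2 ≈ 21.500)
h*c(-1 - 4) = 43*(1 + 2*(-1 - 4))/2 = 43*(1 + 2*(-5))/2 = 43*(1 - 10)/2 = (43/2)*(-9) = -387/2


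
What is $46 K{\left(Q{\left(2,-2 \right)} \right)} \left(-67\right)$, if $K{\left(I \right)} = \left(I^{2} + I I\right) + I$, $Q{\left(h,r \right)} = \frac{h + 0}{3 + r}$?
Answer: $-30820$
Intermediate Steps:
$Q{\left(h,r \right)} = \frac{h}{3 + r}$
$K{\left(I \right)} = I + 2 I^{2}$ ($K{\left(I \right)} = \left(I^{2} + I^{2}\right) + I = 2 I^{2} + I = I + 2 I^{2}$)
$46 K{\left(Q{\left(2,-2 \right)} \right)} \left(-67\right) = 46 \frac{2}{3 - 2} \left(1 + 2 \frac{2}{3 - 2}\right) \left(-67\right) = 46 \cdot \frac{2}{1} \left(1 + 2 \cdot \frac{2}{1}\right) \left(-67\right) = 46 \cdot 2 \cdot 1 \left(1 + 2 \cdot 2 \cdot 1\right) \left(-67\right) = 46 \cdot 2 \left(1 + 2 \cdot 2\right) \left(-67\right) = 46 \cdot 2 \left(1 + 4\right) \left(-67\right) = 46 \cdot 2 \cdot 5 \left(-67\right) = 46 \cdot 10 \left(-67\right) = 460 \left(-67\right) = -30820$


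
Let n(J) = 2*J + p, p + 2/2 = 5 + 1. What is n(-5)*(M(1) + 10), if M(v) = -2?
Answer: -40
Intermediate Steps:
p = 5 (p = -1 + (5 + 1) = -1 + 6 = 5)
n(J) = 5 + 2*J (n(J) = 2*J + 5 = 5 + 2*J)
n(-5)*(M(1) + 10) = (5 + 2*(-5))*(-2 + 10) = (5 - 10)*8 = -5*8 = -40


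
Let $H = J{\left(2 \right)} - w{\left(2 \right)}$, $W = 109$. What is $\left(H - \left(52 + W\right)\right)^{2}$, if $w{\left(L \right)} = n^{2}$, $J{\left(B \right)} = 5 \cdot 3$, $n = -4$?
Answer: $26244$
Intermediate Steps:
$J{\left(B \right)} = 15$
$w{\left(L \right)} = 16$ ($w{\left(L \right)} = \left(-4\right)^{2} = 16$)
$H = -1$ ($H = 15 - 16 = -1$)
$\left(H - \left(52 + W\right)\right)^{2} = \left(-1 - 161\right)^{2} = \left(-162\right)^{2} = 26244$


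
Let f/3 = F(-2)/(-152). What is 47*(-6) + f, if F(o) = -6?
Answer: -21423/76 ≈ -281.88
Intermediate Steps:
f = 9/76 (f = 3*(-6/(-152)) = 3*(-6*(-1/152)) = 3*(3/76) = 9/76 ≈ 0.11842)
47*(-6) + f = 47*(-6) + 9/76 = -282 + 9/76 = -21423/76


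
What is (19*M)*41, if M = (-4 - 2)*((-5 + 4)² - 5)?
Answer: 18696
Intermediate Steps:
M = 24 (M = -6*((-1)² - 5) = -6*(1 - 5) = -6*(-4) = 24)
(19*M)*41 = (19*24)*41 = 456*41 = 18696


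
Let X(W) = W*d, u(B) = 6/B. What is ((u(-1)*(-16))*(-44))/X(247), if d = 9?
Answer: -1408/741 ≈ -1.9001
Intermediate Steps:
X(W) = 9*W (X(W) = W*9 = 9*W)
((u(-1)*(-16))*(-44))/X(247) = (((6/(-1))*(-16))*(-44))/((9*247)) = (((6*(-1))*(-16))*(-44))/2223 = (-6*(-16)*(-44))*(1/2223) = (96*(-44))*(1/2223) = -4224*1/2223 = -1408/741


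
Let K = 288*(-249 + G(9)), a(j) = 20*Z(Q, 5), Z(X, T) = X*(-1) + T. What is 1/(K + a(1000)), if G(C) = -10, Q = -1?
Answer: -1/74472 ≈ -1.3428e-5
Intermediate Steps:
Z(X, T) = T - X (Z(X, T) = -X + T = T - X)
a(j) = 120 (a(j) = 20*(5 - 1*(-1)) = 20*(5 + 1) = 20*6 = 120)
K = -74592 (K = 288*(-249 - 10) = 288*(-259) = -74592)
1/(K + a(1000)) = 1/(-74592 + 120) = 1/(-74472) = -1/74472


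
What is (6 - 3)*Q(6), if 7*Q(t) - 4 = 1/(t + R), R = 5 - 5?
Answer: 25/14 ≈ 1.7857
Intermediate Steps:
R = 0
Q(t) = 4/7 + 1/(7*t) (Q(t) = 4/7 + 1/(7*(t + 0)) = 4/7 + 1/(7*t))
(6 - 3)*Q(6) = (6 - 3)*((⅐)*(1 + 4*6)/6) = 3*((⅐)*(⅙)*(1 + 24)) = 3*((⅐)*(⅙)*25) = 3*(25/42) = 25/14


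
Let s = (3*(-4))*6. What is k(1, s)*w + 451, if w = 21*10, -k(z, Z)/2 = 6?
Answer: -2069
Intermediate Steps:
s = -72 (s = -12*6 = -72)
k(z, Z) = -12 (k(z, Z) = -2*6 = -12)
w = 210
k(1, s)*w + 451 = -12*210 + 451 = -2520 + 451 = -2069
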